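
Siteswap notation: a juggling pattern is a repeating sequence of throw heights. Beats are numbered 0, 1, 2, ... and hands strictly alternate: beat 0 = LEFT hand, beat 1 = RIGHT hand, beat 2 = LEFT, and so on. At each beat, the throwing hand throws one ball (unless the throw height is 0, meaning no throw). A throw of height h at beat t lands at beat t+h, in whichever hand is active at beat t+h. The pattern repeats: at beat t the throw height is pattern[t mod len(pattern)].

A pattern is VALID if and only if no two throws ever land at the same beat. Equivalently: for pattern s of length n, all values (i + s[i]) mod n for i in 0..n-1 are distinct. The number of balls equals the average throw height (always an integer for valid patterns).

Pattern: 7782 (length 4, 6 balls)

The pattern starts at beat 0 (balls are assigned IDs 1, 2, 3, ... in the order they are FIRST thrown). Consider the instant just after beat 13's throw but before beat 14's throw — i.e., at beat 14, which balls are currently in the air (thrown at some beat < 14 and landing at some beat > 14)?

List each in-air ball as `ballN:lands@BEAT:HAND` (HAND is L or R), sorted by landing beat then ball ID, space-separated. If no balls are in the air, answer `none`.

Answer: ball2:lands@15:R ball1:lands@16:L ball3:lands@18:L ball4:lands@19:R ball5:lands@20:L

Derivation:
Beat 0 (L): throw ball1 h=7 -> lands@7:R; in-air after throw: [b1@7:R]
Beat 1 (R): throw ball2 h=7 -> lands@8:L; in-air after throw: [b1@7:R b2@8:L]
Beat 2 (L): throw ball3 h=8 -> lands@10:L; in-air after throw: [b1@7:R b2@8:L b3@10:L]
Beat 3 (R): throw ball4 h=2 -> lands@5:R; in-air after throw: [b4@5:R b1@7:R b2@8:L b3@10:L]
Beat 4 (L): throw ball5 h=7 -> lands@11:R; in-air after throw: [b4@5:R b1@7:R b2@8:L b3@10:L b5@11:R]
Beat 5 (R): throw ball4 h=7 -> lands@12:L; in-air after throw: [b1@7:R b2@8:L b3@10:L b5@11:R b4@12:L]
Beat 6 (L): throw ball6 h=8 -> lands@14:L; in-air after throw: [b1@7:R b2@8:L b3@10:L b5@11:R b4@12:L b6@14:L]
Beat 7 (R): throw ball1 h=2 -> lands@9:R; in-air after throw: [b2@8:L b1@9:R b3@10:L b5@11:R b4@12:L b6@14:L]
Beat 8 (L): throw ball2 h=7 -> lands@15:R; in-air after throw: [b1@9:R b3@10:L b5@11:R b4@12:L b6@14:L b2@15:R]
Beat 9 (R): throw ball1 h=7 -> lands@16:L; in-air after throw: [b3@10:L b5@11:R b4@12:L b6@14:L b2@15:R b1@16:L]
Beat 10 (L): throw ball3 h=8 -> lands@18:L; in-air after throw: [b5@11:R b4@12:L b6@14:L b2@15:R b1@16:L b3@18:L]
Beat 11 (R): throw ball5 h=2 -> lands@13:R; in-air after throw: [b4@12:L b5@13:R b6@14:L b2@15:R b1@16:L b3@18:L]
Beat 12 (L): throw ball4 h=7 -> lands@19:R; in-air after throw: [b5@13:R b6@14:L b2@15:R b1@16:L b3@18:L b4@19:R]
Beat 13 (R): throw ball5 h=7 -> lands@20:L; in-air after throw: [b6@14:L b2@15:R b1@16:L b3@18:L b4@19:R b5@20:L]
Beat 14 (L): throw ball6 h=8 -> lands@22:L; in-air after throw: [b2@15:R b1@16:L b3@18:L b4@19:R b5@20:L b6@22:L]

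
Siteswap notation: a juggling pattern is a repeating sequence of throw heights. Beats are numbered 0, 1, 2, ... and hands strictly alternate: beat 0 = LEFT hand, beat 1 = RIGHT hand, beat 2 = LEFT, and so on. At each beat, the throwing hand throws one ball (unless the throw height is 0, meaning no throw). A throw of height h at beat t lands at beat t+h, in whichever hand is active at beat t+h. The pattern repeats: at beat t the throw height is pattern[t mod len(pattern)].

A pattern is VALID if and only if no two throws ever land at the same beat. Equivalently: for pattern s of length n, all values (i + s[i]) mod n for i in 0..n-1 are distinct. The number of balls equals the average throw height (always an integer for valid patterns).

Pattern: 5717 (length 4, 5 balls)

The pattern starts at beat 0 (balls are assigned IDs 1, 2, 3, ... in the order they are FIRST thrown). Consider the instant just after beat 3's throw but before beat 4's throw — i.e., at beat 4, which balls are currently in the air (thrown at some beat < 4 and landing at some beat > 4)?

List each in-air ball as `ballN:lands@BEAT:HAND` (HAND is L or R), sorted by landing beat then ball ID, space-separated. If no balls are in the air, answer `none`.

Answer: ball1:lands@5:R ball2:lands@8:L ball3:lands@10:L

Derivation:
Beat 0 (L): throw ball1 h=5 -> lands@5:R; in-air after throw: [b1@5:R]
Beat 1 (R): throw ball2 h=7 -> lands@8:L; in-air after throw: [b1@5:R b2@8:L]
Beat 2 (L): throw ball3 h=1 -> lands@3:R; in-air after throw: [b3@3:R b1@5:R b2@8:L]
Beat 3 (R): throw ball3 h=7 -> lands@10:L; in-air after throw: [b1@5:R b2@8:L b3@10:L]
Beat 4 (L): throw ball4 h=5 -> lands@9:R; in-air after throw: [b1@5:R b2@8:L b4@9:R b3@10:L]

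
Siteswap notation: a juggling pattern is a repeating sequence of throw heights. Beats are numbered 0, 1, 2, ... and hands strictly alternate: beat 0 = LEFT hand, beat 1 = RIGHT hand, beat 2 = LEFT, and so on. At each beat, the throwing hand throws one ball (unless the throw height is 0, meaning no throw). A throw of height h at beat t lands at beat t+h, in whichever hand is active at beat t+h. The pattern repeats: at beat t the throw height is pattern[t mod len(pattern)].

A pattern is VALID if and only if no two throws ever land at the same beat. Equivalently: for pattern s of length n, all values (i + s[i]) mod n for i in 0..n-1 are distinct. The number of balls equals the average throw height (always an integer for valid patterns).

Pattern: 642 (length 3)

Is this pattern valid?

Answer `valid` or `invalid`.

Answer: valid

Derivation:
i=0: (i + s[i]) mod n = (0 + 6) mod 3 = 0
i=1: (i + s[i]) mod n = (1 + 4) mod 3 = 2
i=2: (i + s[i]) mod n = (2 + 2) mod 3 = 1
Residues: [0, 2, 1], distinct: True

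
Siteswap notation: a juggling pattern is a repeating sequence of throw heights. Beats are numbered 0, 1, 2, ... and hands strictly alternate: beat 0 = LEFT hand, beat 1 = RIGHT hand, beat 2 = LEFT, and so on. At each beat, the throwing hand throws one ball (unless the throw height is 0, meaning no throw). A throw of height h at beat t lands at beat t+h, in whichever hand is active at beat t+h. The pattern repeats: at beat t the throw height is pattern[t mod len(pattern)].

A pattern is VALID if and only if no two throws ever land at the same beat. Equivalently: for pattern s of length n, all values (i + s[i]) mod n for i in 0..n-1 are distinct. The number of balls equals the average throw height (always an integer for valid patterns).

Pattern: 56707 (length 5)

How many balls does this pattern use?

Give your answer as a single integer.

Pattern = [5, 6, 7, 0, 7], length n = 5
  position 0: throw height = 5, running sum = 5
  position 1: throw height = 6, running sum = 11
  position 2: throw height = 7, running sum = 18
  position 3: throw height = 0, running sum = 18
  position 4: throw height = 7, running sum = 25
Total sum = 25; balls = sum / n = 25 / 5 = 5

Answer: 5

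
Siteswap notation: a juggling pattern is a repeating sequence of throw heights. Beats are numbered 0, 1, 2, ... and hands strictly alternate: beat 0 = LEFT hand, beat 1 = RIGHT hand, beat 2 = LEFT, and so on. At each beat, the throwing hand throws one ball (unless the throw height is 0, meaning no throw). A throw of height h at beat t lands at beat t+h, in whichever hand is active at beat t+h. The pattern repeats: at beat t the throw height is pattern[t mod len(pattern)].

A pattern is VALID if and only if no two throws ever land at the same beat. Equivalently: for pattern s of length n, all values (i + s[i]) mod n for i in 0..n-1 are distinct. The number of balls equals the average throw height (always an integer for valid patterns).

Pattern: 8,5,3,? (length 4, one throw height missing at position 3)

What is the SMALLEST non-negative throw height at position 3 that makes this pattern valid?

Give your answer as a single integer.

i=0: (0 + 8) mod 4 = 0
i=1: (1 + 5) mod 4 = 2
i=2: (2 + 3) mod 4 = 1
i=3: s[i]=? (unknown)
Known residues: [0, 1, 2]; need a permutation of 0..3, so missing residue r = 3
Need (3 + s) mod 4 = 3; smallest s = (3 - 3) mod 4 = 0

Answer: 0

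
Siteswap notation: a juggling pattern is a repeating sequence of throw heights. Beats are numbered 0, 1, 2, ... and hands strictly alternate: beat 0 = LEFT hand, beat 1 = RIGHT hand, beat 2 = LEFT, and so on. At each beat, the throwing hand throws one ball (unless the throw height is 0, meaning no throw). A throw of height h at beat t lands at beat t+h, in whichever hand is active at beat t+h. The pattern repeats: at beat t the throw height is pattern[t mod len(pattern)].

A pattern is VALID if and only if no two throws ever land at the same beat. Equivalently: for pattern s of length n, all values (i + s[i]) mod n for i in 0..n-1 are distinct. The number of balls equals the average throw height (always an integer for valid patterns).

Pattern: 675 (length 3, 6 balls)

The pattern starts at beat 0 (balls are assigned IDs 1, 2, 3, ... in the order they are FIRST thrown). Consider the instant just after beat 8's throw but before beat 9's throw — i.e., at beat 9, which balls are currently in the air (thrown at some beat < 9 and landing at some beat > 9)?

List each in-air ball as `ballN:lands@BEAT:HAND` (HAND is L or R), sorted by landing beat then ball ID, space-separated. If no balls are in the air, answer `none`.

Answer: ball6:lands@10:L ball5:lands@11:R ball1:lands@12:L ball2:lands@13:R ball3:lands@14:L

Derivation:
Beat 0 (L): throw ball1 h=6 -> lands@6:L; in-air after throw: [b1@6:L]
Beat 1 (R): throw ball2 h=7 -> lands@8:L; in-air after throw: [b1@6:L b2@8:L]
Beat 2 (L): throw ball3 h=5 -> lands@7:R; in-air after throw: [b1@6:L b3@7:R b2@8:L]
Beat 3 (R): throw ball4 h=6 -> lands@9:R; in-air after throw: [b1@6:L b3@7:R b2@8:L b4@9:R]
Beat 4 (L): throw ball5 h=7 -> lands@11:R; in-air after throw: [b1@6:L b3@7:R b2@8:L b4@9:R b5@11:R]
Beat 5 (R): throw ball6 h=5 -> lands@10:L; in-air after throw: [b1@6:L b3@7:R b2@8:L b4@9:R b6@10:L b5@11:R]
Beat 6 (L): throw ball1 h=6 -> lands@12:L; in-air after throw: [b3@7:R b2@8:L b4@9:R b6@10:L b5@11:R b1@12:L]
Beat 7 (R): throw ball3 h=7 -> lands@14:L; in-air after throw: [b2@8:L b4@9:R b6@10:L b5@11:R b1@12:L b3@14:L]
Beat 8 (L): throw ball2 h=5 -> lands@13:R; in-air after throw: [b4@9:R b6@10:L b5@11:R b1@12:L b2@13:R b3@14:L]
Beat 9 (R): throw ball4 h=6 -> lands@15:R; in-air after throw: [b6@10:L b5@11:R b1@12:L b2@13:R b3@14:L b4@15:R]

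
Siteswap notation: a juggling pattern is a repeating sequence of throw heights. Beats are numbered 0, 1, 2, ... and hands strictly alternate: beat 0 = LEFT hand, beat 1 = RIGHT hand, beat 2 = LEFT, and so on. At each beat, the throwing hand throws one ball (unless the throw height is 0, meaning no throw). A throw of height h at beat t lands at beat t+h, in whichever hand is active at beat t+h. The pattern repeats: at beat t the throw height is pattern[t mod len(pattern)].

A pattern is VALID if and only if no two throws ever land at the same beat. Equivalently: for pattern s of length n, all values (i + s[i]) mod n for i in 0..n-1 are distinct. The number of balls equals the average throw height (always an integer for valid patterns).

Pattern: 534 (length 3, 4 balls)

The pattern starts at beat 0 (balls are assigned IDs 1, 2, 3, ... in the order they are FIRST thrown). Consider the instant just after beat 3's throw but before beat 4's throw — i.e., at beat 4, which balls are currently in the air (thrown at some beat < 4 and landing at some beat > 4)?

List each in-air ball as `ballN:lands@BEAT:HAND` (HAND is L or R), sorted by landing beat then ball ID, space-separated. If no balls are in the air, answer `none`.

Beat 0 (L): throw ball1 h=5 -> lands@5:R; in-air after throw: [b1@5:R]
Beat 1 (R): throw ball2 h=3 -> lands@4:L; in-air after throw: [b2@4:L b1@5:R]
Beat 2 (L): throw ball3 h=4 -> lands@6:L; in-air after throw: [b2@4:L b1@5:R b3@6:L]
Beat 3 (R): throw ball4 h=5 -> lands@8:L; in-air after throw: [b2@4:L b1@5:R b3@6:L b4@8:L]
Beat 4 (L): throw ball2 h=3 -> lands@7:R; in-air after throw: [b1@5:R b3@6:L b2@7:R b4@8:L]

Answer: ball1:lands@5:R ball3:lands@6:L ball4:lands@8:L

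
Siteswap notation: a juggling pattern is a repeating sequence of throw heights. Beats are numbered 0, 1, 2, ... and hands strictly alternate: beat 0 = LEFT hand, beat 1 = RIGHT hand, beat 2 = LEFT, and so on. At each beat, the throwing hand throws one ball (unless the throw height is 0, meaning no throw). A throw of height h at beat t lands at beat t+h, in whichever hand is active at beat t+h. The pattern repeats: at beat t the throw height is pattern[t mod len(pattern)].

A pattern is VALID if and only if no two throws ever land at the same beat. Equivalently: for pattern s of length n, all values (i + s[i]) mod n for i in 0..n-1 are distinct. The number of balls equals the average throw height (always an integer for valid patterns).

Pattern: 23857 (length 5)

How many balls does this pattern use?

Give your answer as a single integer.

Pattern = [2, 3, 8, 5, 7], length n = 5
  position 0: throw height = 2, running sum = 2
  position 1: throw height = 3, running sum = 5
  position 2: throw height = 8, running sum = 13
  position 3: throw height = 5, running sum = 18
  position 4: throw height = 7, running sum = 25
Total sum = 25; balls = sum / n = 25 / 5 = 5

Answer: 5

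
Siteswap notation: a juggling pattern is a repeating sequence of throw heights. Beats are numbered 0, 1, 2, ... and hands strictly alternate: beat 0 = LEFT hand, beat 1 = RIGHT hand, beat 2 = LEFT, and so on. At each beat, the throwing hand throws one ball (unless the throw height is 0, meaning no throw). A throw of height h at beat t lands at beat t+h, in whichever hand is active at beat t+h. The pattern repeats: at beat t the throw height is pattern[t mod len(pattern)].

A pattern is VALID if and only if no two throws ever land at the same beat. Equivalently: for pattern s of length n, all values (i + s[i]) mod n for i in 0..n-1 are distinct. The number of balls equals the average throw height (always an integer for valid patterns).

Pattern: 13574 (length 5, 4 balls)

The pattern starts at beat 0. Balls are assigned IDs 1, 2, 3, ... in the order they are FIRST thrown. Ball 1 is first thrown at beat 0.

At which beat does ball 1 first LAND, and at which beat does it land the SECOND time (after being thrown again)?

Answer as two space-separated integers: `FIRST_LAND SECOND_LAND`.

Answer: 1 4

Derivation:
Beat 0 (L): throw ball1 h=1 -> lands@1:R; in-air after throw: [b1@1:R]
Beat 1 (R): throw ball1 h=3 -> lands@4:L; in-air after throw: [b1@4:L]
Beat 2 (L): throw ball2 h=5 -> lands@7:R; in-air after throw: [b1@4:L b2@7:R]
Beat 3 (R): throw ball3 h=7 -> lands@10:L; in-air after throw: [b1@4:L b2@7:R b3@10:L]
Beat 4 (L): throw ball1 h=4 -> lands@8:L; in-air after throw: [b2@7:R b1@8:L b3@10:L]
Ball 1: thrown@0 h=1 -> first land @1; rethrown@1 h=3 -> second land @4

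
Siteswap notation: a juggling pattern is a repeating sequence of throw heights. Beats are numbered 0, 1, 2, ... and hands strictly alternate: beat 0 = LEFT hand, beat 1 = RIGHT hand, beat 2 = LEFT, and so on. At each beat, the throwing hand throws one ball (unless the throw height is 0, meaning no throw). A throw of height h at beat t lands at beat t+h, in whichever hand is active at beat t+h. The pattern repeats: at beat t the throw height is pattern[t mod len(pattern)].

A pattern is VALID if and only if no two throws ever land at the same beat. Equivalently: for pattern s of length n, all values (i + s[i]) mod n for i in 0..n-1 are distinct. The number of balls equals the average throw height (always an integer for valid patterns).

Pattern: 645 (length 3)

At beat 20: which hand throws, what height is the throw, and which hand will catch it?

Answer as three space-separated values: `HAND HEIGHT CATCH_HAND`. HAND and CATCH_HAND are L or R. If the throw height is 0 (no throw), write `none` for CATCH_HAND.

Answer: L 5 R

Derivation:
Beat 20: 20 mod 2 = 0, so hand = L
Throw height = pattern[20 mod 3] = pattern[2] = 5
Lands at beat 20+5=25, 25 mod 2 = 1, so catch hand = R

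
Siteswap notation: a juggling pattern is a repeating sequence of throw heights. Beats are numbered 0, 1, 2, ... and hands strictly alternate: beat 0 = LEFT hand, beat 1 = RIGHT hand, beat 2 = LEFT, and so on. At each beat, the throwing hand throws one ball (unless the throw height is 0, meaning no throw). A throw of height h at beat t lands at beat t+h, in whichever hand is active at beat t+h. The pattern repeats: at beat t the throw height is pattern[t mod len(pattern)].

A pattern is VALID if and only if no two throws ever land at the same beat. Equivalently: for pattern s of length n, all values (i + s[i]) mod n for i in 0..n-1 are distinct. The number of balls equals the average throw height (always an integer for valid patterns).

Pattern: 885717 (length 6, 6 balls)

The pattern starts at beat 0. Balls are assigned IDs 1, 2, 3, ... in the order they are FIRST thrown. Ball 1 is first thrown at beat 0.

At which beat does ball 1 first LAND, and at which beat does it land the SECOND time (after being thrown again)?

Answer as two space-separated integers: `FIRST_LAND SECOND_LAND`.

Beat 0 (L): throw ball1 h=8 -> lands@8:L; in-air after throw: [b1@8:L]
Beat 1 (R): throw ball2 h=8 -> lands@9:R; in-air after throw: [b1@8:L b2@9:R]
Beat 2 (L): throw ball3 h=5 -> lands@7:R; in-air after throw: [b3@7:R b1@8:L b2@9:R]
Beat 3 (R): throw ball4 h=7 -> lands@10:L; in-air after throw: [b3@7:R b1@8:L b2@9:R b4@10:L]
Beat 4 (L): throw ball5 h=1 -> lands@5:R; in-air after throw: [b5@5:R b3@7:R b1@8:L b2@9:R b4@10:L]
Beat 5 (R): throw ball5 h=7 -> lands@12:L; in-air after throw: [b3@7:R b1@8:L b2@9:R b4@10:L b5@12:L]
Beat 6 (L): throw ball6 h=8 -> lands@14:L; in-air after throw: [b3@7:R b1@8:L b2@9:R b4@10:L b5@12:L b6@14:L]
Beat 7 (R): throw ball3 h=8 -> lands@15:R; in-air after throw: [b1@8:L b2@9:R b4@10:L b5@12:L b6@14:L b3@15:R]
Beat 8 (L): throw ball1 h=5 -> lands@13:R; in-air after throw: [b2@9:R b4@10:L b5@12:L b1@13:R b6@14:L b3@15:R]
Beat 9 (R): throw ball2 h=7 -> lands@16:L; in-air after throw: [b4@10:L b5@12:L b1@13:R b6@14:L b3@15:R b2@16:L]
Beat 10 (L): throw ball4 h=1 -> lands@11:R; in-air after throw: [b4@11:R b5@12:L b1@13:R b6@14:L b3@15:R b2@16:L]
Beat 11 (R): throw ball4 h=7 -> lands@18:L; in-air after throw: [b5@12:L b1@13:R b6@14:L b3@15:R b2@16:L b4@18:L]
Beat 12 (L): throw ball5 h=8 -> lands@20:L; in-air after throw: [b1@13:R b6@14:L b3@15:R b2@16:L b4@18:L b5@20:L]
Beat 13 (R): throw ball1 h=8 -> lands@21:R; in-air after throw: [b6@14:L b3@15:R b2@16:L b4@18:L b5@20:L b1@21:R]
Ball 1: thrown@0 h=8 -> first land @8; rethrown@8 h=5 -> second land @13

Answer: 8 13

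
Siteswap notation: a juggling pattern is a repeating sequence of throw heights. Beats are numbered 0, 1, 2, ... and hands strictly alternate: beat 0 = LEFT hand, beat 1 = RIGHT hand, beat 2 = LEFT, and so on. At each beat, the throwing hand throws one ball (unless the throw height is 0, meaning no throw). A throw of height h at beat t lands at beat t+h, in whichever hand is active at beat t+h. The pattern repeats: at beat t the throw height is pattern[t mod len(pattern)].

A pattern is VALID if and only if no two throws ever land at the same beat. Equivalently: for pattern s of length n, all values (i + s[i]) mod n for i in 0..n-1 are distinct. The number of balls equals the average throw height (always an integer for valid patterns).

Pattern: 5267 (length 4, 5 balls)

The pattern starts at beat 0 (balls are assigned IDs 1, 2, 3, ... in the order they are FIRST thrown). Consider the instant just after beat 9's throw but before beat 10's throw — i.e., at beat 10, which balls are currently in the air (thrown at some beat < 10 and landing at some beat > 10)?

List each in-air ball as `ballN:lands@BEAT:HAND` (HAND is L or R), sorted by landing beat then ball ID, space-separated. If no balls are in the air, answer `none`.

Beat 0 (L): throw ball1 h=5 -> lands@5:R; in-air after throw: [b1@5:R]
Beat 1 (R): throw ball2 h=2 -> lands@3:R; in-air after throw: [b2@3:R b1@5:R]
Beat 2 (L): throw ball3 h=6 -> lands@8:L; in-air after throw: [b2@3:R b1@5:R b3@8:L]
Beat 3 (R): throw ball2 h=7 -> lands@10:L; in-air after throw: [b1@5:R b3@8:L b2@10:L]
Beat 4 (L): throw ball4 h=5 -> lands@9:R; in-air after throw: [b1@5:R b3@8:L b4@9:R b2@10:L]
Beat 5 (R): throw ball1 h=2 -> lands@7:R; in-air after throw: [b1@7:R b3@8:L b4@9:R b2@10:L]
Beat 6 (L): throw ball5 h=6 -> lands@12:L; in-air after throw: [b1@7:R b3@8:L b4@9:R b2@10:L b5@12:L]
Beat 7 (R): throw ball1 h=7 -> lands@14:L; in-air after throw: [b3@8:L b4@9:R b2@10:L b5@12:L b1@14:L]
Beat 8 (L): throw ball3 h=5 -> lands@13:R; in-air after throw: [b4@9:R b2@10:L b5@12:L b3@13:R b1@14:L]
Beat 9 (R): throw ball4 h=2 -> lands@11:R; in-air after throw: [b2@10:L b4@11:R b5@12:L b3@13:R b1@14:L]
Beat 10 (L): throw ball2 h=6 -> lands@16:L; in-air after throw: [b4@11:R b5@12:L b3@13:R b1@14:L b2@16:L]

Answer: ball4:lands@11:R ball5:lands@12:L ball3:lands@13:R ball1:lands@14:L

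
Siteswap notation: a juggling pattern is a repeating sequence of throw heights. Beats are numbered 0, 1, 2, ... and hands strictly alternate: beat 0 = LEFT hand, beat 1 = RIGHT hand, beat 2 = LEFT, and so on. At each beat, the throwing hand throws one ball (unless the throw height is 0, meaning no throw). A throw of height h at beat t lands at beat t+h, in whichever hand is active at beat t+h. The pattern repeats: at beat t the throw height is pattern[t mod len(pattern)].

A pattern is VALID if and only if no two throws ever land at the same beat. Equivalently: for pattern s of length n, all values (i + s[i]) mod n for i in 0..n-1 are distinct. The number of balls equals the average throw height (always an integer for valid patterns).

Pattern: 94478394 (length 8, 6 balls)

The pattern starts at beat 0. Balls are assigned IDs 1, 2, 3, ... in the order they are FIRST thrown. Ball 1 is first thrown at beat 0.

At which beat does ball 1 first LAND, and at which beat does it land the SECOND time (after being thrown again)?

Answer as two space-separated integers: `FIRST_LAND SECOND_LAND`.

Beat 0 (L): throw ball1 h=9 -> lands@9:R; in-air after throw: [b1@9:R]
Beat 1 (R): throw ball2 h=4 -> lands@5:R; in-air after throw: [b2@5:R b1@9:R]
Beat 2 (L): throw ball3 h=4 -> lands@6:L; in-air after throw: [b2@5:R b3@6:L b1@9:R]
Beat 3 (R): throw ball4 h=7 -> lands@10:L; in-air after throw: [b2@5:R b3@6:L b1@9:R b4@10:L]
Beat 4 (L): throw ball5 h=8 -> lands@12:L; in-air after throw: [b2@5:R b3@6:L b1@9:R b4@10:L b5@12:L]
Beat 5 (R): throw ball2 h=3 -> lands@8:L; in-air after throw: [b3@6:L b2@8:L b1@9:R b4@10:L b5@12:L]
Beat 6 (L): throw ball3 h=9 -> lands@15:R; in-air after throw: [b2@8:L b1@9:R b4@10:L b5@12:L b3@15:R]
Beat 7 (R): throw ball6 h=4 -> lands@11:R; in-air after throw: [b2@8:L b1@9:R b4@10:L b6@11:R b5@12:L b3@15:R]
Beat 8 (L): throw ball2 h=9 -> lands@17:R; in-air after throw: [b1@9:R b4@10:L b6@11:R b5@12:L b3@15:R b2@17:R]
Beat 9 (R): throw ball1 h=4 -> lands@13:R; in-air after throw: [b4@10:L b6@11:R b5@12:L b1@13:R b3@15:R b2@17:R]
Beat 10 (L): throw ball4 h=4 -> lands@14:L; in-air after throw: [b6@11:R b5@12:L b1@13:R b4@14:L b3@15:R b2@17:R]
Beat 11 (R): throw ball6 h=7 -> lands@18:L; in-air after throw: [b5@12:L b1@13:R b4@14:L b3@15:R b2@17:R b6@18:L]
Ball 1: thrown@0 h=9 -> first land @9; rethrown@9 h=4 -> second land @13

Answer: 9 13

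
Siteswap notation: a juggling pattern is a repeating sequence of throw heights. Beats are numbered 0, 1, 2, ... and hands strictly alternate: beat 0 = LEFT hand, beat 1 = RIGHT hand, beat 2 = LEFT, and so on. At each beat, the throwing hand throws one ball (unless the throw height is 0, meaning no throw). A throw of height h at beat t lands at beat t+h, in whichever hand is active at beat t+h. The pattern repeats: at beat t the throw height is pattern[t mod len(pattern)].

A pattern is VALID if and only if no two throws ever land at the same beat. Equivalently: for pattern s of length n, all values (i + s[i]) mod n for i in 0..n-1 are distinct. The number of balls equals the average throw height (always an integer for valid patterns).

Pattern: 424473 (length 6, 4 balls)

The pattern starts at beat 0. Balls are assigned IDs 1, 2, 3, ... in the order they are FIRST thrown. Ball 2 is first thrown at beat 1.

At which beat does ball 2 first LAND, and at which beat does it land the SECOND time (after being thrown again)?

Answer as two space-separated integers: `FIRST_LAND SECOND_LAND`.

Answer: 3 7

Derivation:
Beat 0 (L): throw ball1 h=4 -> lands@4:L; in-air after throw: [b1@4:L]
Beat 1 (R): throw ball2 h=2 -> lands@3:R; in-air after throw: [b2@3:R b1@4:L]
Beat 2 (L): throw ball3 h=4 -> lands@6:L; in-air after throw: [b2@3:R b1@4:L b3@6:L]
Beat 3 (R): throw ball2 h=4 -> lands@7:R; in-air after throw: [b1@4:L b3@6:L b2@7:R]
Beat 4 (L): throw ball1 h=7 -> lands@11:R; in-air after throw: [b3@6:L b2@7:R b1@11:R]
Beat 5 (R): throw ball4 h=3 -> lands@8:L; in-air after throw: [b3@6:L b2@7:R b4@8:L b1@11:R]
Beat 6 (L): throw ball3 h=4 -> lands@10:L; in-air after throw: [b2@7:R b4@8:L b3@10:L b1@11:R]
Beat 7 (R): throw ball2 h=2 -> lands@9:R; in-air after throw: [b4@8:L b2@9:R b3@10:L b1@11:R]
Ball 2: thrown@1 h=2 -> first land @3; rethrown@3 h=4 -> second land @7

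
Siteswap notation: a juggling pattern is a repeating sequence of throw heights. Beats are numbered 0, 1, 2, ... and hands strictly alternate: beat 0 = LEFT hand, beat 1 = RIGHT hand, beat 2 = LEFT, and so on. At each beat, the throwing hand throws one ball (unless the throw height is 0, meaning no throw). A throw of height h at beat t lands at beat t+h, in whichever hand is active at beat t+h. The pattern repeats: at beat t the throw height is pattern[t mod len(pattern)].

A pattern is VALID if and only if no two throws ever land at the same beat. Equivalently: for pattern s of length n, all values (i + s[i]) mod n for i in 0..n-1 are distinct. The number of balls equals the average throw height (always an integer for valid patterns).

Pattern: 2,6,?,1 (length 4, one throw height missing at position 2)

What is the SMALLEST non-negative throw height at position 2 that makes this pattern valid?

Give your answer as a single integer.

i=0: (0 + 2) mod 4 = 2
i=1: (1 + 6) mod 4 = 3
i=2: s[i]=? (unknown)
i=3: (3 + 1) mod 4 = 0
Known residues: [0, 2, 3]; need a permutation of 0..3, so missing residue r = 1
Need (2 + s) mod 4 = 1; smallest s = (1 - 2) mod 4 = 3

Answer: 3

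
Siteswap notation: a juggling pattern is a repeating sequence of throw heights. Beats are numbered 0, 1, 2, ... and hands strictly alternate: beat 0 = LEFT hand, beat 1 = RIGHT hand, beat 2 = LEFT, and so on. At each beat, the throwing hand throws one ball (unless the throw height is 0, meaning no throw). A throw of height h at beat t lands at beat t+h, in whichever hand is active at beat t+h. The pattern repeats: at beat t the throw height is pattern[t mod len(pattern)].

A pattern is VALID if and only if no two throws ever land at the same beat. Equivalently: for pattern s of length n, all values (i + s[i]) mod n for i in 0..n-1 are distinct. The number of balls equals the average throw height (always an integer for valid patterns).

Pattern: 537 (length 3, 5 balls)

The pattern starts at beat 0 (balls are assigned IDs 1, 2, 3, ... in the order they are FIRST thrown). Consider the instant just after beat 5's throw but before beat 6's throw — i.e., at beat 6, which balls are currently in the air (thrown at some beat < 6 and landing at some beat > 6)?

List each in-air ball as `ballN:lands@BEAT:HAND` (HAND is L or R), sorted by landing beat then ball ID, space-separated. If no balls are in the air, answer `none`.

Answer: ball2:lands@7:R ball4:lands@8:L ball3:lands@9:R ball1:lands@12:L

Derivation:
Beat 0 (L): throw ball1 h=5 -> lands@5:R; in-air after throw: [b1@5:R]
Beat 1 (R): throw ball2 h=3 -> lands@4:L; in-air after throw: [b2@4:L b1@5:R]
Beat 2 (L): throw ball3 h=7 -> lands@9:R; in-air after throw: [b2@4:L b1@5:R b3@9:R]
Beat 3 (R): throw ball4 h=5 -> lands@8:L; in-air after throw: [b2@4:L b1@5:R b4@8:L b3@9:R]
Beat 4 (L): throw ball2 h=3 -> lands@7:R; in-air after throw: [b1@5:R b2@7:R b4@8:L b3@9:R]
Beat 5 (R): throw ball1 h=7 -> lands@12:L; in-air after throw: [b2@7:R b4@8:L b3@9:R b1@12:L]
Beat 6 (L): throw ball5 h=5 -> lands@11:R; in-air after throw: [b2@7:R b4@8:L b3@9:R b5@11:R b1@12:L]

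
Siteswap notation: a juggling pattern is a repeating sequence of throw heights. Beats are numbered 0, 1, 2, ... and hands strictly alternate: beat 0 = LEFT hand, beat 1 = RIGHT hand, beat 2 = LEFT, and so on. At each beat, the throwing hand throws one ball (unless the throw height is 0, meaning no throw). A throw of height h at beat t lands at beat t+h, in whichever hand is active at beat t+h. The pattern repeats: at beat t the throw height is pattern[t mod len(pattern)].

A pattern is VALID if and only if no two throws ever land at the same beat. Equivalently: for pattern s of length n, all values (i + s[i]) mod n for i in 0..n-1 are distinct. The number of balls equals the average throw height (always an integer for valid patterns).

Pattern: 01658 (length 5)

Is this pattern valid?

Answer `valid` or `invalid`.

i=0: (i + s[i]) mod n = (0 + 0) mod 5 = 0
i=1: (i + s[i]) mod n = (1 + 1) mod 5 = 2
i=2: (i + s[i]) mod n = (2 + 6) mod 5 = 3
i=3: (i + s[i]) mod n = (3 + 5) mod 5 = 3
i=4: (i + s[i]) mod n = (4 + 8) mod 5 = 2
Residues: [0, 2, 3, 3, 2], distinct: False

Answer: invalid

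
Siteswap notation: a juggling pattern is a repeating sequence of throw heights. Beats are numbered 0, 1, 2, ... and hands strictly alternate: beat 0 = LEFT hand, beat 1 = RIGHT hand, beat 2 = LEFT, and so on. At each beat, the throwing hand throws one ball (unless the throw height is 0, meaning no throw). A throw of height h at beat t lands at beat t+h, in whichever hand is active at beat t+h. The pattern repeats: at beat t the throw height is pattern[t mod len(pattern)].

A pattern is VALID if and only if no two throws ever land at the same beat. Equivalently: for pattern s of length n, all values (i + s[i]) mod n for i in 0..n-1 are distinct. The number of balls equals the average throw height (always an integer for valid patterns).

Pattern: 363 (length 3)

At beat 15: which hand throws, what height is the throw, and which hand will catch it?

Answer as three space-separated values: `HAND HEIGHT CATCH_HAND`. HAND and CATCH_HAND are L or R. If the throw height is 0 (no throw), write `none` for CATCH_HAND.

Answer: R 3 L

Derivation:
Beat 15: 15 mod 2 = 1, so hand = R
Throw height = pattern[15 mod 3] = pattern[0] = 3
Lands at beat 15+3=18, 18 mod 2 = 0, so catch hand = L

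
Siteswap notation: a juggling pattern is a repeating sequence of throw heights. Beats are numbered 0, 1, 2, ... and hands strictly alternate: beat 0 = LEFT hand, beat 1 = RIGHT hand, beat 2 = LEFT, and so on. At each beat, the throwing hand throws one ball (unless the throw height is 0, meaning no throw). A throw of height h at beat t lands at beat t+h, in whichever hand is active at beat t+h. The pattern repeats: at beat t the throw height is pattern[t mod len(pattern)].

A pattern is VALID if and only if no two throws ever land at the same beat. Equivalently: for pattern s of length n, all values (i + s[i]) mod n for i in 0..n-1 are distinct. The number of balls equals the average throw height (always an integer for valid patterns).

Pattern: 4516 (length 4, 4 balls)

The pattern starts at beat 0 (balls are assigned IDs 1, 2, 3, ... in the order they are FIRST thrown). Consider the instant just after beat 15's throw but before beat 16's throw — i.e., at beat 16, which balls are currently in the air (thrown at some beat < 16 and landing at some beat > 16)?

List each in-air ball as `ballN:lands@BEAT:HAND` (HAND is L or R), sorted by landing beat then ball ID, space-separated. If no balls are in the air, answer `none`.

Beat 0 (L): throw ball1 h=4 -> lands@4:L; in-air after throw: [b1@4:L]
Beat 1 (R): throw ball2 h=5 -> lands@6:L; in-air after throw: [b1@4:L b2@6:L]
Beat 2 (L): throw ball3 h=1 -> lands@3:R; in-air after throw: [b3@3:R b1@4:L b2@6:L]
Beat 3 (R): throw ball3 h=6 -> lands@9:R; in-air after throw: [b1@4:L b2@6:L b3@9:R]
Beat 4 (L): throw ball1 h=4 -> lands@8:L; in-air after throw: [b2@6:L b1@8:L b3@9:R]
Beat 5 (R): throw ball4 h=5 -> lands@10:L; in-air after throw: [b2@6:L b1@8:L b3@9:R b4@10:L]
Beat 6 (L): throw ball2 h=1 -> lands@7:R; in-air after throw: [b2@7:R b1@8:L b3@9:R b4@10:L]
Beat 7 (R): throw ball2 h=6 -> lands@13:R; in-air after throw: [b1@8:L b3@9:R b4@10:L b2@13:R]
Beat 8 (L): throw ball1 h=4 -> lands@12:L; in-air after throw: [b3@9:R b4@10:L b1@12:L b2@13:R]
Beat 9 (R): throw ball3 h=5 -> lands@14:L; in-air after throw: [b4@10:L b1@12:L b2@13:R b3@14:L]
Beat 10 (L): throw ball4 h=1 -> lands@11:R; in-air after throw: [b4@11:R b1@12:L b2@13:R b3@14:L]
Beat 11 (R): throw ball4 h=6 -> lands@17:R; in-air after throw: [b1@12:L b2@13:R b3@14:L b4@17:R]
Beat 12 (L): throw ball1 h=4 -> lands@16:L; in-air after throw: [b2@13:R b3@14:L b1@16:L b4@17:R]
Beat 13 (R): throw ball2 h=5 -> lands@18:L; in-air after throw: [b3@14:L b1@16:L b4@17:R b2@18:L]
Beat 14 (L): throw ball3 h=1 -> lands@15:R; in-air after throw: [b3@15:R b1@16:L b4@17:R b2@18:L]
Beat 15 (R): throw ball3 h=6 -> lands@21:R; in-air after throw: [b1@16:L b4@17:R b2@18:L b3@21:R]
Beat 16 (L): throw ball1 h=4 -> lands@20:L; in-air after throw: [b4@17:R b2@18:L b1@20:L b3@21:R]

Answer: ball4:lands@17:R ball2:lands@18:L ball3:lands@21:R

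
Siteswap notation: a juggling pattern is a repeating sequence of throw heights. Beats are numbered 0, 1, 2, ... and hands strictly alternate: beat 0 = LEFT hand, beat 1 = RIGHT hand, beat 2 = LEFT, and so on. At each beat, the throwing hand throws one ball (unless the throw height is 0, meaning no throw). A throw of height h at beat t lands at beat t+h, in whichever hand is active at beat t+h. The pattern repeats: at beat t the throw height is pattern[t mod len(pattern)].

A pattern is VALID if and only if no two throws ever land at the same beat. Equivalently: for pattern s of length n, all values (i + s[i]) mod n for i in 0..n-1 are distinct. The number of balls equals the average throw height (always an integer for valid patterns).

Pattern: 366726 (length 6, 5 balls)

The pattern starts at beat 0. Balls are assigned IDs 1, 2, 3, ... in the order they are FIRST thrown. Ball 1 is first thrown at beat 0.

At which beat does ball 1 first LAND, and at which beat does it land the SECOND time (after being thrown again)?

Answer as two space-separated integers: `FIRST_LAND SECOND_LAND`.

Answer: 3 10

Derivation:
Beat 0 (L): throw ball1 h=3 -> lands@3:R; in-air after throw: [b1@3:R]
Beat 1 (R): throw ball2 h=6 -> lands@7:R; in-air after throw: [b1@3:R b2@7:R]
Beat 2 (L): throw ball3 h=6 -> lands@8:L; in-air after throw: [b1@3:R b2@7:R b3@8:L]
Beat 3 (R): throw ball1 h=7 -> lands@10:L; in-air after throw: [b2@7:R b3@8:L b1@10:L]
Beat 4 (L): throw ball4 h=2 -> lands@6:L; in-air after throw: [b4@6:L b2@7:R b3@8:L b1@10:L]
Beat 5 (R): throw ball5 h=6 -> lands@11:R; in-air after throw: [b4@6:L b2@7:R b3@8:L b1@10:L b5@11:R]
Beat 6 (L): throw ball4 h=3 -> lands@9:R; in-air after throw: [b2@7:R b3@8:L b4@9:R b1@10:L b5@11:R]
Beat 7 (R): throw ball2 h=6 -> lands@13:R; in-air after throw: [b3@8:L b4@9:R b1@10:L b5@11:R b2@13:R]
Beat 8 (L): throw ball3 h=6 -> lands@14:L; in-air after throw: [b4@9:R b1@10:L b5@11:R b2@13:R b3@14:L]
Beat 9 (R): throw ball4 h=7 -> lands@16:L; in-air after throw: [b1@10:L b5@11:R b2@13:R b3@14:L b4@16:L]
Beat 10 (L): throw ball1 h=2 -> lands@12:L; in-air after throw: [b5@11:R b1@12:L b2@13:R b3@14:L b4@16:L]
Ball 1: thrown@0 h=3 -> first land @3; rethrown@3 h=7 -> second land @10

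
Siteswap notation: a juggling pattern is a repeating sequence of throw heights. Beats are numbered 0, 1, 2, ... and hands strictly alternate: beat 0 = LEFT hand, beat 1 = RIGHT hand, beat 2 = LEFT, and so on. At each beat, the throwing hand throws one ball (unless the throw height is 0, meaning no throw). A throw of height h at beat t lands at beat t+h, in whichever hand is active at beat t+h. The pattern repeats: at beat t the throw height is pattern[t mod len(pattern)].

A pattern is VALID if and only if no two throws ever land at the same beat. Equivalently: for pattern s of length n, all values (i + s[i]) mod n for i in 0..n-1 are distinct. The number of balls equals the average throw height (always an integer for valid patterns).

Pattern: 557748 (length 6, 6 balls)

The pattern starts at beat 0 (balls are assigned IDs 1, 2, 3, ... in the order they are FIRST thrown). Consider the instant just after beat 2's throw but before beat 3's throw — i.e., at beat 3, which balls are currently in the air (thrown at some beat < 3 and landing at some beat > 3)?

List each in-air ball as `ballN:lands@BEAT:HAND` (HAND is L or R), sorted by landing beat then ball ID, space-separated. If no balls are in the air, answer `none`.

Answer: ball1:lands@5:R ball2:lands@6:L ball3:lands@9:R

Derivation:
Beat 0 (L): throw ball1 h=5 -> lands@5:R; in-air after throw: [b1@5:R]
Beat 1 (R): throw ball2 h=5 -> lands@6:L; in-air after throw: [b1@5:R b2@6:L]
Beat 2 (L): throw ball3 h=7 -> lands@9:R; in-air after throw: [b1@5:R b2@6:L b3@9:R]
Beat 3 (R): throw ball4 h=7 -> lands@10:L; in-air after throw: [b1@5:R b2@6:L b3@9:R b4@10:L]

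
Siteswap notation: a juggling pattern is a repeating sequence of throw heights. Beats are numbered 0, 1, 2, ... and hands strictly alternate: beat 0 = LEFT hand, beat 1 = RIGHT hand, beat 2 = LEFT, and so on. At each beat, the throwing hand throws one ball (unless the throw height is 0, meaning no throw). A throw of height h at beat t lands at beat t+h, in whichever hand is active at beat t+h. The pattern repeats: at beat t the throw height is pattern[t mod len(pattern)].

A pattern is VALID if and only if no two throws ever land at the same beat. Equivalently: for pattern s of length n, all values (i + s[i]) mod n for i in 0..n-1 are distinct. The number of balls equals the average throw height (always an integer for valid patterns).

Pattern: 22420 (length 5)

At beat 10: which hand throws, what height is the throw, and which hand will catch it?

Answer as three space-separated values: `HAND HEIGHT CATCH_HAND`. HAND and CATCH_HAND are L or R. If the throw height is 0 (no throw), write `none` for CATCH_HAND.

Beat 10: 10 mod 2 = 0, so hand = L
Throw height = pattern[10 mod 5] = pattern[0] = 2
Lands at beat 10+2=12, 12 mod 2 = 0, so catch hand = L

Answer: L 2 L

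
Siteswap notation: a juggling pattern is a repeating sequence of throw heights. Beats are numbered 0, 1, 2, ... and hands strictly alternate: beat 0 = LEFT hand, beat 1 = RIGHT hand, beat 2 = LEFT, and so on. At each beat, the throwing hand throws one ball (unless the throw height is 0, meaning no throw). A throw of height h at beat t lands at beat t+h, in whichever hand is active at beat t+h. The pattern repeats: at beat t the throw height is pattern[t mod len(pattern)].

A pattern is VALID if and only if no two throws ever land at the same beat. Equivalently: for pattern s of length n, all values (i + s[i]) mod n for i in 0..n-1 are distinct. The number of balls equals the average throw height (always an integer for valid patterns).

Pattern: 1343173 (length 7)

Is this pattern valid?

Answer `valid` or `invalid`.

Answer: invalid

Derivation:
i=0: (i + s[i]) mod n = (0 + 1) mod 7 = 1
i=1: (i + s[i]) mod n = (1 + 3) mod 7 = 4
i=2: (i + s[i]) mod n = (2 + 4) mod 7 = 6
i=3: (i + s[i]) mod n = (3 + 3) mod 7 = 6
i=4: (i + s[i]) mod n = (4 + 1) mod 7 = 5
i=5: (i + s[i]) mod n = (5 + 7) mod 7 = 5
i=6: (i + s[i]) mod n = (6 + 3) mod 7 = 2
Residues: [1, 4, 6, 6, 5, 5, 2], distinct: False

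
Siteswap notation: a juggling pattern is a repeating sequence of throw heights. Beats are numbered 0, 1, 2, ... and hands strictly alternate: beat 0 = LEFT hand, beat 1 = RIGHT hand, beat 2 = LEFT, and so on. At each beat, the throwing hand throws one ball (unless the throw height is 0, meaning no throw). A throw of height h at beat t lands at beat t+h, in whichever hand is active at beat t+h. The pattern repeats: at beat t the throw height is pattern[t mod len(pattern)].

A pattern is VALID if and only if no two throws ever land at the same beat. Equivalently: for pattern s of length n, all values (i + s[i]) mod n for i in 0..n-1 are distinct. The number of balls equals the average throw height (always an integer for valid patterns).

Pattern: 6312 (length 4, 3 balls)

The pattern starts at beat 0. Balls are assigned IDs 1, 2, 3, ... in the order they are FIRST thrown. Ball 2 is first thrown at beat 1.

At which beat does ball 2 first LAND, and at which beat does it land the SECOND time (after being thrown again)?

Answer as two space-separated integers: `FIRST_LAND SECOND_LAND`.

Beat 0 (L): throw ball1 h=6 -> lands@6:L; in-air after throw: [b1@6:L]
Beat 1 (R): throw ball2 h=3 -> lands@4:L; in-air after throw: [b2@4:L b1@6:L]
Beat 2 (L): throw ball3 h=1 -> lands@3:R; in-air after throw: [b3@3:R b2@4:L b1@6:L]
Beat 3 (R): throw ball3 h=2 -> lands@5:R; in-air after throw: [b2@4:L b3@5:R b1@6:L]
Beat 4 (L): throw ball2 h=6 -> lands@10:L; in-air after throw: [b3@5:R b1@6:L b2@10:L]
Beat 5 (R): throw ball3 h=3 -> lands@8:L; in-air after throw: [b1@6:L b3@8:L b2@10:L]
Beat 6 (L): throw ball1 h=1 -> lands@7:R; in-air after throw: [b1@7:R b3@8:L b2@10:L]
Beat 7 (R): throw ball1 h=2 -> lands@9:R; in-air after throw: [b3@8:L b1@9:R b2@10:L]
Beat 8 (L): throw ball3 h=6 -> lands@14:L; in-air after throw: [b1@9:R b2@10:L b3@14:L]
Beat 9 (R): throw ball1 h=3 -> lands@12:L; in-air after throw: [b2@10:L b1@12:L b3@14:L]
Beat 10 (L): throw ball2 h=1 -> lands@11:R; in-air after throw: [b2@11:R b1@12:L b3@14:L]
Ball 2: thrown@1 h=3 -> first land @4; rethrown@4 h=6 -> second land @10

Answer: 4 10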